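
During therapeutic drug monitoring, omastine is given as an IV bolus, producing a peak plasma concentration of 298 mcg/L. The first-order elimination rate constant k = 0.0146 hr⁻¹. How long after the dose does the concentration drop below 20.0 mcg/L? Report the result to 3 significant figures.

C(t) = C₀ e^(−kt)  ⇒  t = ln(C₀/C) / k
t = ln(298/20.0) / 0.01460 = 2.701 / 0.01460 ≈ 185 hours

185 hours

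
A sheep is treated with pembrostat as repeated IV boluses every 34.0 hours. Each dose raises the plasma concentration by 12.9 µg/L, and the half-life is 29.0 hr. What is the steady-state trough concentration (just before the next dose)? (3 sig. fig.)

10.3 µg/L

k = ln 2 / 29.0 = 0.02390 hr⁻¹
Fraction remaining after one interval: e^(−kτ) = e^(−0.02390 × 34.0) = 0.4437
R = 1 / (1 − 0.4437) = 1.798
Css,max = 12.9 × 1.798 = 23.19 µg/L
Css,min = Css,max × e^(−kτ) = 23.19 × 0.4437 ≈ 10.3 µg/L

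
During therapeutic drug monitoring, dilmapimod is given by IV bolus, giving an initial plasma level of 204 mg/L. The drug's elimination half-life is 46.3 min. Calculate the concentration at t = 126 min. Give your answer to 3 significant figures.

k = ln 2 / 46.3 = 0.01497 min⁻¹
C(t) = C₀ e^(−kt) = 204 × e^(−0.01497 × 126) = 204 × e^(−1.886) = 204 × 0.1516 ≈ 30.9 mg/L

30.9 mg/L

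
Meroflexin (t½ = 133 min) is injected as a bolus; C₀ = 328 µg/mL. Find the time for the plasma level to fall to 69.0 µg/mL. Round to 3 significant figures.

k = ln 2 / 133 = 0.005212 min⁻¹
C(t) = C₀ e^(−kt)  ⇒  t = ln(C₀/C) / k
t = ln(328/69.0) / 0.005212 = 1.559 / 0.005212 ≈ 299 minutes

299 minutes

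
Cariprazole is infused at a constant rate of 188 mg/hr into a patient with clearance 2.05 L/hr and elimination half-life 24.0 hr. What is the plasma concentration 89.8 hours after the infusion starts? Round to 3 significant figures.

84.9 mg/L

Css = rate / CL = 188 / 2.05 = 91.71 mg/L
k = ln 2 / 24.0 = 0.02888 hr⁻¹
C(t) = Css (1 − e^(−kt)) = 91.71 × (1 − e^(−2.594)) = 91.71 × 0.9252 ≈ 84.9 mg/L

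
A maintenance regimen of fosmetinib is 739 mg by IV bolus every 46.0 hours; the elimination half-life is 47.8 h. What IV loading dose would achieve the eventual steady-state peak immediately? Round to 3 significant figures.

k = ln 2 / 47.8 = 0.01450 h⁻¹
Accumulation ratio R = 1 / (1 − e^(−kτ)) = 1 / (1 − e^(−0.01450×46.0)) = 1 / (1 − 0.5132) = 2.054
Loading dose = maintenance dose × R = 739 × 2.054 ≈ 1520 mg

1520 mg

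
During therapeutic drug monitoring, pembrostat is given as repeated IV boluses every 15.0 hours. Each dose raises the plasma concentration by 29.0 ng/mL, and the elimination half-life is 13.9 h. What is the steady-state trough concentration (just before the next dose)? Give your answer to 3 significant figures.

k = ln 2 / 13.9 = 0.04987 h⁻¹
Fraction remaining after one interval: e^(−kτ) = e^(−0.04987 × 15.0) = 0.4733
R = 1 / (1 − 0.4733) = 1.899
Css,max = 29.0 × 1.899 = 55.06 ng/mL
Css,min = Css,max × e^(−kτ) = 55.06 × 0.4733 ≈ 26.1 ng/mL

26.1 ng/mL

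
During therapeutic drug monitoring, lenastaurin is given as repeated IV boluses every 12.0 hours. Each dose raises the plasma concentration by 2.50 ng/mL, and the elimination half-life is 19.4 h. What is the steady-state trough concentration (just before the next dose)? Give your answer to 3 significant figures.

k = ln 2 / 19.4 = 0.03573 h⁻¹
Fraction remaining after one interval: e^(−kτ) = e^(−0.03573 × 12.0) = 0.6513
R = 1 / (1 − 0.6513) = 2.868
Css,max = 2.50 × 2.868 = 7.170 ng/mL
Css,min = Css,max × e^(−kτ) = 7.170 × 0.6513 ≈ 4.67 ng/mL

4.67 ng/mL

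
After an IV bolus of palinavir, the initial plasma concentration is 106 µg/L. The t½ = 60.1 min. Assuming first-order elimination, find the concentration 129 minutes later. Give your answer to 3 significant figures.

k = ln 2 / 60.1 = 0.01153 min⁻¹
129 min is 2.146 half-lives, so C = 106 × (1/2)^2.146 = 106 × 0.2259 ≈ 23.9 µg/L

23.9 µg/L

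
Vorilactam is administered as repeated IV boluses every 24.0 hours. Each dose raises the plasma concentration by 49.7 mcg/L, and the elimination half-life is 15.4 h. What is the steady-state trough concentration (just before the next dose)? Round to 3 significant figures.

k = ln 2 / 15.4 = 0.04501 h⁻¹
Fraction remaining after one interval: e^(−kτ) = e^(−0.04501 × 24.0) = 0.3395
R = 1 / (1 − 0.3395) = 1.514
Css,max = 49.7 × 1.514 = 75.25 mcg/L
Css,min = Css,max × e^(−kτ) = 75.25 × 0.3395 ≈ 25.5 mcg/L

25.5 mcg/L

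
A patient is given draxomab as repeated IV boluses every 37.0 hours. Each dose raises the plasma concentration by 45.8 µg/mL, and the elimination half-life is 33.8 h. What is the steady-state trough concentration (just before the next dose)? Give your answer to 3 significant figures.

40.3 µg/mL

k = ln 2 / 33.8 = 0.02051 h⁻¹
Fraction remaining after one interval: e^(−kτ) = e^(−0.02051 × 37.0) = 0.4682
R = 1 / (1 − 0.4682) = 1.881
Css,max = 45.8 × 1.881 = 86.13 µg/mL
Css,min = Css,max × e^(−kτ) = 86.13 × 0.4682 ≈ 40.3 µg/mL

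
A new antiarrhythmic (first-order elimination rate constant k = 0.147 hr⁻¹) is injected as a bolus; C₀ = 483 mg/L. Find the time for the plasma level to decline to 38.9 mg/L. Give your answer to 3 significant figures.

17.1 hours

C(t) = C₀ e^(−kt)  ⇒  t = ln(C₀/C) / k
t = ln(483/38.9) / 0.1470 = 2.519 / 0.1470 ≈ 17.1 hours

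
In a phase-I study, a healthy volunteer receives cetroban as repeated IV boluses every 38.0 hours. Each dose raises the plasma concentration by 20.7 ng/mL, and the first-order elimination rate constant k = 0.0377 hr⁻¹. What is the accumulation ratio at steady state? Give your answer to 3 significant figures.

1.31

Fraction remaining after one interval: e^(−kτ) = e^(−0.03770 × 38.0) = 0.2387
R = 1 / (1 − 0.2387) = 1 / 0.7613 ≈ 1.31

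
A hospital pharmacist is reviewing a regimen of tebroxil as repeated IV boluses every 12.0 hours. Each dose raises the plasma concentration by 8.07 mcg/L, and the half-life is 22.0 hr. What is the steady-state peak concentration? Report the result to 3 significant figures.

25.6 mcg/L

k = ln 2 / 22.0 = 0.03151 hr⁻¹
Fraction remaining after one interval: e^(−kτ) = e^(−0.03151 × 12.0) = 0.6852
R = 1 / (1 − 0.6852) = 3.176
Css,max = 8.07 × 3.176 ≈ 25.6 mcg/L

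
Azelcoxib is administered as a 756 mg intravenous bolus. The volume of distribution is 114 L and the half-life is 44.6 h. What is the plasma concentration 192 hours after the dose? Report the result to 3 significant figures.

0.336 µg/mL

C₀ = dose / V = 756 / 114 = 6.632 µg/mL
k = ln 2 / 44.6 = 0.01554 h⁻¹
C(t) = C₀ e^(−kt) = 6.632 × e^(−0.01554 × 192) = 6.632 × e^(−2.984) = 6.632 × 0.05059 ≈ 0.336 µg/mL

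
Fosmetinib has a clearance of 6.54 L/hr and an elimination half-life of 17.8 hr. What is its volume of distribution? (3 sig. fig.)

168 L

k = ln 2 / t½ = ln 2 / 17.8 = 0.03894 hr⁻¹
V = CL / k = 6.54 / 0.03894 ≈ 168 L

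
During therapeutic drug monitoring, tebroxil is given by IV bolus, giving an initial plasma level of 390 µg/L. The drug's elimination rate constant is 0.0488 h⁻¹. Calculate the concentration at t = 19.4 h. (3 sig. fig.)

C(t) = C₀ e^(−kt) = 390 × e^(−0.04880 × 19.4) = 390 × e^(−0.9467) = 390 × 0.3880 ≈ 151 µg/L

151 µg/L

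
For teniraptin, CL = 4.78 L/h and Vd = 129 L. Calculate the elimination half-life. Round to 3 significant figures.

18.7 hours

k = CL / V = 4.78 / 129 = 0.03705 h⁻¹
t½ = ln 2 / k = ln 2 / 0.03705 ≈ 18.7 hours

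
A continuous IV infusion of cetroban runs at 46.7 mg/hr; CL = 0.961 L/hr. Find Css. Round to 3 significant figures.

Css = infusion rate / CL = 46.7 / 0.961 ≈ 48.6 µg/mL

48.6 µg/mL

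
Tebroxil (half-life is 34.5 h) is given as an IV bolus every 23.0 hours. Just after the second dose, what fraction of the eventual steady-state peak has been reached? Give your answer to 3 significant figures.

0.603

k = ln 2 / 34.5 = 0.02009 h⁻¹
f_n = 1 − e^(−nkτ) = 1 − e^(−2 × 0.02009 × 23.0) = 1 − e^(−0.9242) = 1 − 0.3969 ≈ 0.603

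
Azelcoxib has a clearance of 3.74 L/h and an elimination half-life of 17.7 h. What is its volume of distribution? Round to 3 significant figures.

k = ln 2 / t½ = ln 2 / 17.7 = 0.03916 h⁻¹
V = CL / k = 3.74 / 0.03916 ≈ 95.5 L

95.5 L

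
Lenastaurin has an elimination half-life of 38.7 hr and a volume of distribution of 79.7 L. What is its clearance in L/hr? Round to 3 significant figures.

k = ln 2 / t½ = ln 2 / 38.7 = 0.01791 hr⁻¹
CL = k · V = 0.01791 × 79.7 ≈ 1.43 L/hr

1.43 L/hr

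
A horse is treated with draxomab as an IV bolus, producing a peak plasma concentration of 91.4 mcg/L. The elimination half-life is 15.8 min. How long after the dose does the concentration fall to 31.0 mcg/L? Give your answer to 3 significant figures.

k = ln 2 / 15.8 = 0.04387 min⁻¹
C(t) = C₀ e^(−kt)  ⇒  t = ln(C₀/C) / k
t = ln(91.4/31.0) / 0.04387 = 1.081 / 0.04387 ≈ 24.6 minutes

24.6 minutes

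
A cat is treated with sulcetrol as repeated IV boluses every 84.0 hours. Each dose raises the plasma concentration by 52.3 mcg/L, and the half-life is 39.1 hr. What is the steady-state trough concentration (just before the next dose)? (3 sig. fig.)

k = ln 2 / 39.1 = 0.01773 hr⁻¹
Fraction remaining after one interval: e^(−kτ) = e^(−0.01773 × 84.0) = 0.2256
R = 1 / (1 − 0.2256) = 1.291
Css,max = 52.3 × 1.291 = 67.53 mcg/L
Css,min = Css,max × e^(−kτ) = 67.53 × 0.2256 ≈ 15.2 mcg/L

15.2 mcg/L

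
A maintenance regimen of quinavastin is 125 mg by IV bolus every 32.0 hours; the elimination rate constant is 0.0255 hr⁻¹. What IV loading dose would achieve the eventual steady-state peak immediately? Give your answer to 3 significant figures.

224 mg

Accumulation ratio R = 1 / (1 − e^(−kτ)) = 1 / (1 − e^(−0.02550×32.0)) = 1 / (1 − 0.4422) = 1.793
Loading dose = maintenance dose × R = 125 × 1.793 ≈ 224 mg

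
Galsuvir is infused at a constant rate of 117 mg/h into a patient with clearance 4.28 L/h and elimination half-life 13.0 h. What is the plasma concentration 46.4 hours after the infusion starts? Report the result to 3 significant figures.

25.0 µg/mL

Css = rate / CL = 117 / 4.28 = 27.34 µg/mL
k = ln 2 / 13.0 = 0.05332 h⁻¹
C(t) = Css (1 − e^(−kt)) = 27.34 × (1 − e^(−2.474)) = 27.34 × 0.9158 ≈ 25.0 µg/mL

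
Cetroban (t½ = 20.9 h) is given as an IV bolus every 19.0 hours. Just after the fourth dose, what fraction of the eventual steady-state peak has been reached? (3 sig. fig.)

k = ln 2 / 20.9 = 0.03316 h⁻¹
f_n = 1 − e^(−nkτ) = 1 − e^(−4 × 0.03316 × 19.0) = 1 − e^(−2.521) = 1 − 0.08042 ≈ 0.920

0.920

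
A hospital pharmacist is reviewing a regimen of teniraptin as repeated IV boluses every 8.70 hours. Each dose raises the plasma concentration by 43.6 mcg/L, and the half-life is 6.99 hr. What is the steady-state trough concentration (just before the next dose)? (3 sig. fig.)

31.8 mcg/L

k = ln 2 / 6.99 = 0.09916 hr⁻¹
Fraction remaining after one interval: e^(−kτ) = e^(−0.09916 × 8.70) = 0.4220
R = 1 / (1 − 0.4220) = 1.730
Css,max = 43.6 × 1.730 = 75.43 mcg/L
Css,min = Css,max × e^(−kτ) = 75.43 × 0.4220 ≈ 31.8 mcg/L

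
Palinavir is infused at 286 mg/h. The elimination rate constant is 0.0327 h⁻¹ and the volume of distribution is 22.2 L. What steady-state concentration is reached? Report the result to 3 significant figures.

CL = k · V = 0.0327 × 22.2 = 0.7259 L/h
Css = rate / CL = 286 / 0.7259 ≈ 394 mg/L

394 mg/L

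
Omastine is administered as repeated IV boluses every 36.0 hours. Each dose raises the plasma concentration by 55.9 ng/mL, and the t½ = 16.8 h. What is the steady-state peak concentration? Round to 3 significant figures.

k = ln 2 / 16.8 = 0.04126 h⁻¹
Fraction remaining after one interval: e^(−kτ) = e^(−0.04126 × 36.0) = 0.2264
R = 1 / (1 − 0.2264) = 1.293
Css,max = 55.9 × 1.293 ≈ 72.3 ng/mL

72.3 ng/mL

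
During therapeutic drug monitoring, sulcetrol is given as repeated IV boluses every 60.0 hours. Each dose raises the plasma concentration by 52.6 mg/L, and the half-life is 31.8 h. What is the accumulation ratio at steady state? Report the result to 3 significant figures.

1.37

k = ln 2 / 31.8 = 0.02180 h⁻¹
Fraction remaining after one interval: e^(−kτ) = e^(−0.02180 × 60.0) = 0.2704
R = 1 / (1 − 0.2704) = 1 / 0.7296 ≈ 1.37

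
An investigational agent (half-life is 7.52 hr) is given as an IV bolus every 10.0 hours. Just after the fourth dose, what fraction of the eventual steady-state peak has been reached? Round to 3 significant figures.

0.975

k = ln 2 / 7.52 = 0.09217 hr⁻¹
f_n = 1 − e^(−nkτ) = 1 − e^(−4 × 0.09217 × 10.0) = 1 − e^(−3.687) = 1 − 0.02505 ≈ 0.975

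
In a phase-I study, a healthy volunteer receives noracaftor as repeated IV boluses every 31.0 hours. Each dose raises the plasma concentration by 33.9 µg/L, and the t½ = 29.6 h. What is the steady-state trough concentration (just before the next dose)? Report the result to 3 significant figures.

k = ln 2 / 29.6 = 0.02342 h⁻¹
Fraction remaining after one interval: e^(−kτ) = e^(−0.02342 × 31.0) = 0.4839
R = 1 / (1 − 0.4839) = 1.938
Css,max = 33.9 × 1.938 = 65.68 µg/L
Css,min = Css,max × e^(−kτ) = 65.68 × 0.4839 ≈ 31.8 µg/L

31.8 µg/L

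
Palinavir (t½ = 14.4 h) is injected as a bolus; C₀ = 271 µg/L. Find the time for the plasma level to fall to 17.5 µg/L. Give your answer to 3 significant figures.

56.9 hours

k = ln 2 / 14.4 = 0.04814 h⁻¹
C(t) = C₀ e^(−kt)  ⇒  t = ln(C₀/C) / k
t = ln(271/17.5) / 0.04814 = 2.740 / 0.04814 ≈ 56.9 hours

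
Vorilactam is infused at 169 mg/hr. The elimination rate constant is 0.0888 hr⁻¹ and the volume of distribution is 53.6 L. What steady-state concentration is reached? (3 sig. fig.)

35.5 µg/mL

CL = k · V = 0.0888 × 53.6 = 4.760 L/hr
Css = rate / CL = 169 / 4.760 ≈ 35.5 µg/mL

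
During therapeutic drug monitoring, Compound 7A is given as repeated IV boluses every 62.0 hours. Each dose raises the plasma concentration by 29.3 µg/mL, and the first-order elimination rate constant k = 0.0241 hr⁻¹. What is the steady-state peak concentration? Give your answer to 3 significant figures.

Fraction remaining after one interval: e^(−kτ) = e^(−0.02410 × 62.0) = 0.2244
R = 1 / (1 − 0.2244) = 1.289
Css,max = 29.3 × 1.289 ≈ 37.8 µg/mL

37.8 µg/mL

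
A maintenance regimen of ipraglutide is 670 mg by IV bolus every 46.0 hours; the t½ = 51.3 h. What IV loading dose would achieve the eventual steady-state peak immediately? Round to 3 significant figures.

1450 mg

k = ln 2 / 51.3 = 0.01351 h⁻¹
Accumulation ratio R = 1 / (1 − e^(−kτ)) = 1 / (1 − e^(−0.01351×46.0)) = 1 / (1 − 0.5371) = 2.160
Loading dose = maintenance dose × R = 670 × 2.160 ≈ 1450 mg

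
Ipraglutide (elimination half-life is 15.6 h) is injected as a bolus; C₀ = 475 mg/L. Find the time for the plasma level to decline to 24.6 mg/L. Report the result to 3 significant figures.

k = ln 2 / 15.6 = 0.04443 h⁻¹
C(t) = C₀ e^(−kt)  ⇒  t = ln(C₀/C) / k
t = ln(475/24.6) / 0.04443 = 2.961 / 0.04443 ≈ 66.6 hours

66.6 hours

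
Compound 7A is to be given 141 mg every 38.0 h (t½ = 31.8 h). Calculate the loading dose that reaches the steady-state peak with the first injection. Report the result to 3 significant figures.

k = ln 2 / 31.8 = 0.02180 h⁻¹
Accumulation ratio R = 1 / (1 − e^(−kτ)) = 1 / (1 − e^(−0.02180×38.0)) = 1 / (1 − 0.4368) = 1.776
Loading dose = maintenance dose × R = 141 × 1.776 ≈ 250 mg

250 mg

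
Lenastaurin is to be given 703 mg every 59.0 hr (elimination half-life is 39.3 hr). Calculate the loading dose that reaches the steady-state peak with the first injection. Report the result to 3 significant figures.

1090 mg

k = ln 2 / 39.3 = 0.01764 hr⁻¹
Accumulation ratio R = 1 / (1 − e^(−kτ)) = 1 / (1 − e^(−0.01764×59.0)) = 1 / (1 − 0.3532) = 1.546
Loading dose = maintenance dose × R = 703 × 1.546 ≈ 1090 mg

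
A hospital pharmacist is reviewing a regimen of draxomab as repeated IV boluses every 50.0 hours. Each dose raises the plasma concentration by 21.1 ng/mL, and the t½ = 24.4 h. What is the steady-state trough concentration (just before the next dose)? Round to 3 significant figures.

6.72 ng/mL

k = ln 2 / 24.4 = 0.02841 h⁻¹
Fraction remaining after one interval: e^(−kτ) = e^(−0.02841 × 50.0) = 0.2416
R = 1 / (1 − 0.2416) = 1.319
Css,max = 21.1 × 1.319 = 27.82 ng/mL
Css,min = Css,max × e^(−kτ) = 27.82 × 0.2416 ≈ 6.72 ng/mL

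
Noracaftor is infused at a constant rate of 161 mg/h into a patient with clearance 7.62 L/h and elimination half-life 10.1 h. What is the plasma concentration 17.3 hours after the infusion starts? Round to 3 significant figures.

Css = rate / CL = 161 / 7.62 = 21.13 mg/L
k = ln 2 / 10.1 = 0.06863 h⁻¹
C(t) = Css (1 − e^(−kt)) = 21.13 × (1 − e^(−1.187)) = 21.13 × 0.6949 ≈ 14.7 mg/L

14.7 mg/L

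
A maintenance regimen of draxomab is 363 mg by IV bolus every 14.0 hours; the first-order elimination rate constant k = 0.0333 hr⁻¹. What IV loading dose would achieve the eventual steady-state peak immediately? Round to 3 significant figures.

Accumulation ratio R = 1 / (1 − e^(−kτ)) = 1 / (1 − e^(−0.03330×14.0)) = 1 / (1 − 0.6274) = 2.684
Loading dose = maintenance dose × R = 363 × 2.684 ≈ 974 mg

974 mg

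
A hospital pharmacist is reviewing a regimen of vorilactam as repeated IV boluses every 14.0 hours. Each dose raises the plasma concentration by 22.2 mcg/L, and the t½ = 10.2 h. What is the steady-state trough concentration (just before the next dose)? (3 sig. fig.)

k = ln 2 / 10.2 = 0.06796 h⁻¹
Fraction remaining after one interval: e^(−kτ) = e^(−0.06796 × 14.0) = 0.3862
R = 1 / (1 − 0.3862) = 1.629
Css,max = 22.2 × 1.629 = 36.17 mcg/L
Css,min = Css,max × e^(−kτ) = 36.17 × 0.3862 ≈ 14.0 mcg/L

14.0 mcg/L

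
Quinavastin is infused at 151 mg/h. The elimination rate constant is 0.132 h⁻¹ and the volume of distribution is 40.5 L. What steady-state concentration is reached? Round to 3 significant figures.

28.2 µg/mL

CL = k · V = 0.132 × 40.5 = 5.346 L/h
Css = rate / CL = 151 / 5.346 ≈ 28.2 µg/mL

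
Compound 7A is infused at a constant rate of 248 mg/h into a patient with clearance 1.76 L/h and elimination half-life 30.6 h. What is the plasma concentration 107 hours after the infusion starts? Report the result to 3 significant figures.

128 mg/L

Css = rate / CL = 248 / 1.76 = 140.9 mg/L
k = ln 2 / 30.6 = 0.02265 h⁻¹
C(t) = Css (1 − e^(−kt)) = 140.9 × (1 − e^(−2.424)) = 140.9 × 0.9114 ≈ 128 mg/L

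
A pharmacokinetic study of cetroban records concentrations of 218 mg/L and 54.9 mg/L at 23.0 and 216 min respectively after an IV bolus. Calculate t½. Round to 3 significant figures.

97.0 minutes

k = ln(C₁/C₂) / (t₂ − t₁) = ln(218/54.9) / (216 − 23.0)
  = 1.379 / 193.0 = 0.007145 min⁻¹
t½ = ln 2 / k = ln 2 / 0.007145 ≈ 97.0 minutes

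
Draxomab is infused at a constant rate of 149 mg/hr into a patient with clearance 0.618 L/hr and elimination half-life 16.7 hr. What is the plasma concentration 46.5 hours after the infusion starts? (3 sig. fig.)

Css = rate / CL = 149 / 0.618 = 241.1 µg/mL
k = ln 2 / 16.7 = 0.04151 hr⁻¹
C(t) = Css (1 − e^(−kt)) = 241.1 × (1 − e^(−1.930)) = 241.1 × 0.8549 ≈ 206 µg/mL

206 µg/mL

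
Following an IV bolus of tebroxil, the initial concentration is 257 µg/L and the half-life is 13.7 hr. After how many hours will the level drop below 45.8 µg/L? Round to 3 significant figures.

k = ln 2 / 13.7 = 0.05059 hr⁻¹
C(t) = C₀ e^(−kt)  ⇒  t = ln(C₀/C) / k
t = ln(257/45.8) / 0.05059 = 1.725 / 0.05059 ≈ 34.1 hours

34.1 hours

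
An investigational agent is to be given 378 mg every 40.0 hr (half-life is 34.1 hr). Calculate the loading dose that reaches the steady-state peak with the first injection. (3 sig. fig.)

679 mg

k = ln 2 / 34.1 = 0.02033 hr⁻¹
Accumulation ratio R = 1 / (1 − e^(−kτ)) = 1 / (1 − e^(−0.02033×40.0)) = 1 / (1 − 0.4435) = 1.797
Loading dose = maintenance dose × R = 378 × 1.797 ≈ 679 mg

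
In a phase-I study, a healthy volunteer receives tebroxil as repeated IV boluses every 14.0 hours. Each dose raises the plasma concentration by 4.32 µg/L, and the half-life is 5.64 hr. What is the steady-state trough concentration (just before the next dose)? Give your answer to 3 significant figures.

k = ln 2 / 5.64 = 0.1229 hr⁻¹
Fraction remaining after one interval: e^(−kτ) = e^(−0.1229 × 14.0) = 0.1790
R = 1 / (1 − 0.1790) = 1.218
Css,max = 4.32 × 1.218 = 5.262 µg/L
Css,min = Css,max × e^(−kτ) = 5.262 × 0.1790 ≈ 0.942 µg/L

0.942 µg/L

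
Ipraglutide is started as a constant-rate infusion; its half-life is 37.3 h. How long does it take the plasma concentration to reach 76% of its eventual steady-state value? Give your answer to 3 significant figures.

k = ln 2 / 37.3 = 0.01858 h⁻¹
f = 1 − e^(−kt)  ⇒  t = −ln(1 − f) / k
t = −ln(1 − 0.76) / 0.01858 = 1.427 / 0.01858 ≈ 76.8 hours

76.8 hours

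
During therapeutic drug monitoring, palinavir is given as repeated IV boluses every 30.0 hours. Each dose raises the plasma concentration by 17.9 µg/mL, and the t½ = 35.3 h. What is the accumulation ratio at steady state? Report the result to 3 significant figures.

k = ln 2 / 35.3 = 0.01964 h⁻¹
Fraction remaining after one interval: e^(−kτ) = e^(−0.01964 × 30.0) = 0.5548
R = 1 / (1 − 0.5548) = 1 / 0.4452 ≈ 2.25

2.25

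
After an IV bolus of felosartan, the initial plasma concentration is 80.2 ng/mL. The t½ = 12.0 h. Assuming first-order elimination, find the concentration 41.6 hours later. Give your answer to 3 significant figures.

7.25 ng/mL

k = ln 2 / 12.0 = 0.05776 h⁻¹
C(t) = C₀ e^(−kt) = 80.2 × e^(−0.05776 × 41.6) = 80.2 × e^(−2.403) = 80.2 × 0.09045 ≈ 7.25 ng/mL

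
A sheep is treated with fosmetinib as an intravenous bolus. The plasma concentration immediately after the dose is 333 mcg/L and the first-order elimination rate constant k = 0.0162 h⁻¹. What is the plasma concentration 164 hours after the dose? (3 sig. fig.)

23.4 mcg/L

C(t) = C₀ e^(−kt) = 333 × e^(−0.01620 × 164) = 333 × e^(−2.657) = 333 × 0.07017 ≈ 23.4 mcg/L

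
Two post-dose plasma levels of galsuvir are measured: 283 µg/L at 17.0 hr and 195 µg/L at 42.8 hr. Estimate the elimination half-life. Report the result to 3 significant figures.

k = ln(C₁/C₂) / (t₂ − t₁) = ln(283/195) / (42.8 − 17.0)
  = 0.3724 / 25.80 = 0.01444 hr⁻¹
t½ = ln 2 / k = ln 2 / 0.01444 ≈ 48.0 hours

48.0 hours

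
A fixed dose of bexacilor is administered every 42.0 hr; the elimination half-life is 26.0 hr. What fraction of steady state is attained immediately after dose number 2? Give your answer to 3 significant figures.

k = ln 2 / 26.0 = 0.02666 hr⁻¹
f_n = 1 − e^(−nkτ) = 1 − e^(−2 × 0.02666 × 42.0) = 1 − e^(−2.239) = 1 − 0.1065 ≈ 0.893

0.893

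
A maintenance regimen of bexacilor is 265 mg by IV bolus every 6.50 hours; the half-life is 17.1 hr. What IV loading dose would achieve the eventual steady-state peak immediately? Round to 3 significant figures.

k = ln 2 / 17.1 = 0.04053 hr⁻¹
Accumulation ratio R = 1 / (1 − e^(−kτ)) = 1 / (1 − e^(−0.04053×6.50)) = 1 / (1 − 0.7684) = 4.317
Loading dose = maintenance dose × R = 265 × 4.317 ≈ 1140 mg

1140 mg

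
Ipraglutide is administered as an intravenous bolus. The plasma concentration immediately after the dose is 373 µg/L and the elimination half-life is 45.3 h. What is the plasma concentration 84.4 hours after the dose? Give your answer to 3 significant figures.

103 µg/L

k = ln 2 / 45.3 = 0.01530 h⁻¹
84.4 h is 1.863 half-lives, so C = 373 × (1/2)^1.863 = 373 × 0.2749 ≈ 103 µg/L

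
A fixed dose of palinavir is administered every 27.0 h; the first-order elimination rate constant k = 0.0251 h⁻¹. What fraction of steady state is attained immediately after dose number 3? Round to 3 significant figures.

0.869

f_n = 1 − e^(−nkτ) = 1 − e^(−3 × 0.02510 × 27.0) = 1 − e^(−2.033) = 1 − 0.1309 ≈ 0.869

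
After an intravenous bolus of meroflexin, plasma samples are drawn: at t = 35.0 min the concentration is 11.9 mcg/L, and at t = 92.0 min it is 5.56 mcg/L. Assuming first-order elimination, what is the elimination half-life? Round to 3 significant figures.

k = ln(C₁/C₂) / (t₂ − t₁) = ln(11.9/5.56) / (92.0 − 35.0)
  = 0.7609 / 57.00 = 0.01335 min⁻¹
t½ = ln 2 / k = ln 2 / 0.01335 ≈ 51.9 minutes

51.9 minutes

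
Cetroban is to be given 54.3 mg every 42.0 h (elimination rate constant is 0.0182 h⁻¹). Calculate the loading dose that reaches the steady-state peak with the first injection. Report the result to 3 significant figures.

Accumulation ratio R = 1 / (1 − e^(−kτ)) = 1 / (1 − e^(−0.01820×42.0)) = 1 / (1 − 0.4656) = 1.871
Loading dose = maintenance dose × R = 54.3 × 1.871 ≈ 102 mg

102 mg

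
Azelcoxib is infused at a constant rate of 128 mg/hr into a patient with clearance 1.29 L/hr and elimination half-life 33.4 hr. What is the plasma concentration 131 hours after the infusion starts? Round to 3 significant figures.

Css = rate / CL = 128 / 1.29 = 99.22 µg/mL
k = ln 2 / 33.4 = 0.02075 hr⁻¹
C(t) = Css (1 − e^(−kt)) = 99.22 × (1 − e^(−2.719)) = 99.22 × 0.9340 ≈ 92.7 µg/mL

92.7 µg/mL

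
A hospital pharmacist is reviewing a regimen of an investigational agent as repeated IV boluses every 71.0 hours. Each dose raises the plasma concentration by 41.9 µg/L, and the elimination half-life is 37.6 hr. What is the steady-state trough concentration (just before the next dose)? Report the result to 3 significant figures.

k = ln 2 / 37.6 = 0.01843 hr⁻¹
Fraction remaining after one interval: e^(−kτ) = e^(−0.01843 × 71.0) = 0.2701
R = 1 / (1 − 0.2701) = 1.370
Css,max = 41.9 × 1.370 = 57.41 µg/L
Css,min = Css,max × e^(−kτ) = 57.41 × 0.2701 ≈ 15.5 µg/L

15.5 µg/L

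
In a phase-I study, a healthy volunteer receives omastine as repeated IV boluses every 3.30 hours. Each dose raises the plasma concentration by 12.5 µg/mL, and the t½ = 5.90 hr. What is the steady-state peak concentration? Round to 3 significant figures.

38.9 µg/mL

k = ln 2 / 5.90 = 0.1175 hr⁻¹
Fraction remaining after one interval: e^(−kτ) = e^(−0.1175 × 3.30) = 0.6786
R = 1 / (1 − 0.6786) = 3.112
Css,max = 12.5 × 3.112 ≈ 38.9 µg/mL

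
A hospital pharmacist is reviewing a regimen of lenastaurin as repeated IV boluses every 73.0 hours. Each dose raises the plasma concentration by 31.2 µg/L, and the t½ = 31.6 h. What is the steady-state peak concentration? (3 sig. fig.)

k = ln 2 / 31.6 = 0.02194 h⁻¹
Fraction remaining after one interval: e^(−kτ) = e^(−0.02194 × 73.0) = 0.2016
R = 1 / (1 − 0.2016) = 1.253
Css,max = 31.2 × 1.253 ≈ 39.1 µg/L

39.1 µg/L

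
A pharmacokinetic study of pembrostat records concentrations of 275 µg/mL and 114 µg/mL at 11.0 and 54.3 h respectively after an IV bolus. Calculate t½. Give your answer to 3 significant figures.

34.1 hours

k = ln(C₁/C₂) / (t₂ − t₁) = ln(275/114) / (54.3 − 11.0)
  = 0.8806 / 43.30 = 0.02034 h⁻¹
t½ = ln 2 / k = ln 2 / 0.02034 ≈ 34.1 hours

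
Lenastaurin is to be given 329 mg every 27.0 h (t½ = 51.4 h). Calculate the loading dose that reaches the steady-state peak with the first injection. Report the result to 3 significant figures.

1080 mg

k = ln 2 / 51.4 = 0.01349 h⁻¹
Accumulation ratio R = 1 / (1 − e^(−kτ)) = 1 / (1 − e^(−0.01349×27.0)) = 1 / (1 − 0.6948) = 3.277
Loading dose = maintenance dose × R = 329 × 3.277 ≈ 1080 mg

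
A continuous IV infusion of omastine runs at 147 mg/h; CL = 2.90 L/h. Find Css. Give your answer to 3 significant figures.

Css = infusion rate / CL = 147 / 2.90 ≈ 50.7 µg/mL

50.7 µg/mL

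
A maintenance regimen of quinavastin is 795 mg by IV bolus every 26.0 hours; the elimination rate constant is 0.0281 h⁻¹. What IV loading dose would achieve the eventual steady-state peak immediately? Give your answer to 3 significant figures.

1530 mg

Accumulation ratio R = 1 / (1 − e^(−kτ)) = 1 / (1 − e^(−0.02810×26.0)) = 1 / (1 − 0.4816) = 1.929
Loading dose = maintenance dose × R = 795 × 1.929 ≈ 1530 mg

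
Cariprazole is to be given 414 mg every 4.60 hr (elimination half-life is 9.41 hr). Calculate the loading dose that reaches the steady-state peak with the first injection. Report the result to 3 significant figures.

k = ln 2 / 9.41 = 0.07366 hr⁻¹
Accumulation ratio R = 1 / (1 − e^(−kτ)) = 1 / (1 − e^(−0.07366×4.60)) = 1 / (1 − 0.7126) = 3.479
Loading dose = maintenance dose × R = 414 × 3.479 ≈ 1440 mg

1440 mg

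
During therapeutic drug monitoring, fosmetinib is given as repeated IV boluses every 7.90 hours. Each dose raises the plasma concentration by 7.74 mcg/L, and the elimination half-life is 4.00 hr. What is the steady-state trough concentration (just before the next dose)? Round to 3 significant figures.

k = ln 2 / 4.00 = 0.1733 hr⁻¹
Fraction remaining after one interval: e^(−kτ) = e^(−0.1733 × 7.90) = 0.2544
R = 1 / (1 − 0.2544) = 1.341
Css,max = 7.74 × 1.341 = 10.38 mcg/L
Css,min = Css,max × e^(−kτ) = 10.38 × 0.2544 ≈ 2.64 mcg/L

2.64 mcg/L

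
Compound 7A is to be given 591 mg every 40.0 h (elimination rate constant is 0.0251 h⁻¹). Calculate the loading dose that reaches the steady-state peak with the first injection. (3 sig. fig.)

933 mg

Accumulation ratio R = 1 / (1 − e^(−kτ)) = 1 / (1 − e^(−0.02510×40.0)) = 1 / (1 − 0.3664) = 1.578
Loading dose = maintenance dose × R = 591 × 1.578 ≈ 933 mg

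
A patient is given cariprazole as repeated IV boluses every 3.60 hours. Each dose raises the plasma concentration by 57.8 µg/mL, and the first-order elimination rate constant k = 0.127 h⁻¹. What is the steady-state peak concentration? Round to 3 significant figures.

158 µg/mL

Fraction remaining after one interval: e^(−kτ) = e^(−0.1270 × 3.60) = 0.6331
R = 1 / (1 − 0.6331) = 2.725
Css,max = 57.8 × 2.725 ≈ 158 µg/mL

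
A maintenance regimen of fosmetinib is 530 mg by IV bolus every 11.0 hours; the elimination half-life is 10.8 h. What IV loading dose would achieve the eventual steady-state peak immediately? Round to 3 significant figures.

1050 mg

k = ln 2 / 10.8 = 0.06418 h⁻¹
Accumulation ratio R = 1 / (1 − e^(−kτ)) = 1 / (1 − e^(−0.06418×11.0)) = 1 / (1 − 0.4936) = 1.975
Loading dose = maintenance dose × R = 530 × 1.975 ≈ 1050 mg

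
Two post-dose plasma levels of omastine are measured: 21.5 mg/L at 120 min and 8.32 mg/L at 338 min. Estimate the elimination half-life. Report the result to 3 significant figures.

k = ln(C₁/C₂) / (t₂ − t₁) = ln(21.5/8.32) / (338 − 120)
  = 0.9494 / 218.0 = 0.004355 min⁻¹
t½ = ln 2 / k = ln 2 / 0.004355 ≈ 159 minutes

159 minutes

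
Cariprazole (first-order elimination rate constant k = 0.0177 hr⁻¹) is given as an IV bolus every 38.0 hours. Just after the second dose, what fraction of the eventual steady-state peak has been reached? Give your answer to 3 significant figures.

f_n = 1 − e^(−nkτ) = 1 − e^(−2 × 0.01770 × 38.0) = 1 − e^(−1.345) = 1 − 0.2605 ≈ 0.740

0.740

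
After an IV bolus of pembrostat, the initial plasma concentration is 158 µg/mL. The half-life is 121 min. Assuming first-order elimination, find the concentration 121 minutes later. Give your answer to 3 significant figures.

k = ln 2 / 121 = 0.005728 min⁻¹
C(t) = C₀ e^(−kt) = 158 × e^(−0.005728 × 121) = 158 × e^(−0.6931) = 158 × 0.5000 ≈ 79.0 µg/mL

79.0 µg/mL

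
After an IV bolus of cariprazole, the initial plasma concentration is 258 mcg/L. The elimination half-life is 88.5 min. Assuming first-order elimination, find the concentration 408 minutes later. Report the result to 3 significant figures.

k = ln 2 / 88.5 = 0.007832 min⁻¹
408 min is 4.610 half-lives, so C = 258 × (1/2)^4.610 = 258 × 0.04094 ≈ 10.6 mcg/L

10.6 mcg/L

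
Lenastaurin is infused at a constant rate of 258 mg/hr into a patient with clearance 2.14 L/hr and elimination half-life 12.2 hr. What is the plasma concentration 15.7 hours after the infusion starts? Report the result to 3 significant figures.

71.2 µg/mL

Css = rate / CL = 258 / 2.14 = 120.6 µg/mL
k = ln 2 / 12.2 = 0.05682 hr⁻¹
C(t) = Css (1 − e^(−kt)) = 120.6 × (1 − e^(−0.8920)) = 120.6 × 0.5902 ≈ 71.2 µg/mL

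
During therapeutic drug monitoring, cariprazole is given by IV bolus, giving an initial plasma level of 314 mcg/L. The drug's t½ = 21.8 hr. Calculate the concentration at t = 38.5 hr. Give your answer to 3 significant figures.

92.3 mcg/L

k = ln 2 / 21.8 = 0.03180 hr⁻¹
C(t) = C₀ e^(−kt) = 314 × e^(−0.03180 × 38.5) = 314 × e^(−1.224) = 314 × 0.2940 ≈ 92.3 mcg/L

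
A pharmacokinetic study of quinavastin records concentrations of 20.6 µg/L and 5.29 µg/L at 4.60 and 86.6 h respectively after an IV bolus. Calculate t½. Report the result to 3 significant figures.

k = ln(C₁/C₂) / (t₂ − t₁) = ln(20.6/5.29) / (86.6 − 4.60)
  = 1.359 / 82.00 = 0.01658 h⁻¹
t½ = ln 2 / k = ln 2 / 0.01658 ≈ 41.8 hours

41.8 hours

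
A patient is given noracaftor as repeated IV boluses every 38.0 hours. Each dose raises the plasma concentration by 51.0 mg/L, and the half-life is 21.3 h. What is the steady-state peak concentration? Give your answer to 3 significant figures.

k = ln 2 / 21.3 = 0.03254 h⁻¹
Fraction remaining after one interval: e^(−kτ) = e^(−0.03254 × 38.0) = 0.2904
R = 1 / (1 − 0.2904) = 1.409
Css,max = 51.0 × 1.409 ≈ 71.9 mg/L

71.9 mg/L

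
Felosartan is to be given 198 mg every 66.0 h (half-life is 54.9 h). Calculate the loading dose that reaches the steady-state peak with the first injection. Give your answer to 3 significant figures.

350 mg

k = ln 2 / 54.9 = 0.01263 h⁻¹
Accumulation ratio R = 1 / (1 − e^(−kτ)) = 1 / (1 − e^(−0.01263×66.0)) = 1 / (1 − 0.4346) = 1.769
Loading dose = maintenance dose × R = 198 × 1.769 ≈ 350 mg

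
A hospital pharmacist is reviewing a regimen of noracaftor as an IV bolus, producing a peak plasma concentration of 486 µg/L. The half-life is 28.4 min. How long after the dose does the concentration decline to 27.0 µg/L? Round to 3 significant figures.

k = ln 2 / 28.4 = 0.02441 min⁻¹
C(t) = C₀ e^(−kt)  ⇒  t = ln(C₀/C) / k
t = ln(486/27.0) / 0.02441 = 2.890 / 0.02441 ≈ 118 minutes

118 minutes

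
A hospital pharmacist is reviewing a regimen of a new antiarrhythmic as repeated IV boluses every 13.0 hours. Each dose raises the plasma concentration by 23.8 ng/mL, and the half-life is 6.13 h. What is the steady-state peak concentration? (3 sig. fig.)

k = ln 2 / 6.13 = 0.1131 h⁻¹
Fraction remaining after one interval: e^(−kτ) = e^(−0.1131 × 13.0) = 0.2299
R = 1 / (1 − 0.2299) = 1.299
Css,max = 23.8 × 1.299 ≈ 30.9 ng/mL

30.9 ng/mL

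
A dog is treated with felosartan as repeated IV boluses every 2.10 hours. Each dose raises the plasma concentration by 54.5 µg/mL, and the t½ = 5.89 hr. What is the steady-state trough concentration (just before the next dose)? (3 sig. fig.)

194 µg/mL

k = ln 2 / 5.89 = 0.1177 hr⁻¹
Fraction remaining after one interval: e^(−kτ) = e^(−0.1177 × 2.10) = 0.7810
R = 1 / (1 − 0.7810) = 4.567
Css,max = 54.5 × 4.567 = 248.9 µg/mL
Css,min = Css,max × e^(−kτ) = 248.9 × 0.7810 ≈ 194 µg/mL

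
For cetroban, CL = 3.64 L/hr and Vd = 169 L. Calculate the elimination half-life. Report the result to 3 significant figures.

k = CL / V = 3.64 / 169 = 0.02154 hr⁻¹
t½ = ln 2 / k = ln 2 / 0.02154 ≈ 32.2 hours

32.2 hours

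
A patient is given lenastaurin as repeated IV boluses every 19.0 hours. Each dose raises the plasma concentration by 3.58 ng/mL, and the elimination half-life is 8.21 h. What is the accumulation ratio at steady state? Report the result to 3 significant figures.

1.25

k = ln 2 / 8.21 = 0.08443 h⁻¹
Fraction remaining after one interval: e^(−kτ) = e^(−0.08443 × 19.0) = 0.2011
R = 1 / (1 − 0.2011) = 1 / 0.7989 ≈ 1.25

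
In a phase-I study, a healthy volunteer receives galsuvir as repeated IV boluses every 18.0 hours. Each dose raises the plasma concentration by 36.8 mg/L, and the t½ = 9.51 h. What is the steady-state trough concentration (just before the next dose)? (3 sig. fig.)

k = ln 2 / 9.51 = 0.07289 h⁻¹
Fraction remaining after one interval: e^(−kτ) = e^(−0.07289 × 18.0) = 0.2693
R = 1 / (1 − 0.2693) = 1.369
Css,max = 36.8 × 1.369 = 50.36 mg/L
Css,min = Css,max × e^(−kτ) = 50.36 × 0.2693 ≈ 13.6 mg/L

13.6 mg/L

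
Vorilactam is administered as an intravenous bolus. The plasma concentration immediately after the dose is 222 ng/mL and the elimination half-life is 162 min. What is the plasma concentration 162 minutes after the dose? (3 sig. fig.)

k = ln 2 / 162 = 0.004279 min⁻¹
C(t) = C₀ e^(−kt) = 222 × e^(−0.004279 × 162) = 222 × e^(−0.6931) = 222 × 0.5000 ≈ 111 ng/mL

111 ng/mL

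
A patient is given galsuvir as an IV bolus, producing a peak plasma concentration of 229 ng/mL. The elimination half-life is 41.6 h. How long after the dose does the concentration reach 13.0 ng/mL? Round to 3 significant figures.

k = ln 2 / 41.6 = 0.01666 h⁻¹
C(t) = C₀ e^(−kt)  ⇒  t = ln(C₀/C) / k
t = ln(229/13.0) / 0.01666 = 2.869 / 0.01666 ≈ 172 hours

172 hours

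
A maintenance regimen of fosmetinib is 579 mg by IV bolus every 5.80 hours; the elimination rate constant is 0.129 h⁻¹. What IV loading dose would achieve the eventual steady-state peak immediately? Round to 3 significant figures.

1100 mg

Accumulation ratio R = 1 / (1 − e^(−kτ)) = 1 / (1 − e^(−0.1290×5.80)) = 1 / (1 − 0.4732) = 1.898
Loading dose = maintenance dose × R = 579 × 1.898 ≈ 1100 mg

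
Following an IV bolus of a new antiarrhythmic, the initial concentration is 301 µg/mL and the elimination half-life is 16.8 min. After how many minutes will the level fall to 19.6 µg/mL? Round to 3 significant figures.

k = ln 2 / 16.8 = 0.04126 min⁻¹
C(t) = C₀ e^(−kt)  ⇒  t = ln(C₀/C) / k
t = ln(301/19.6) / 0.04126 = 2.732 / 0.04126 ≈ 66.2 minutes

66.2 minutes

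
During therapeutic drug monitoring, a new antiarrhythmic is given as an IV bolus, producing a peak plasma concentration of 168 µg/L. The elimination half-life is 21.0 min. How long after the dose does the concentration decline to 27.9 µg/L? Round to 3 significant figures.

k = ln 2 / 21.0 = 0.03301 min⁻¹
C(t) = C₀ e^(−kt)  ⇒  t = ln(C₀/C) / k
t = ln(168/27.9) / 0.03301 = 1.795 / 0.03301 ≈ 54.4 minutes

54.4 minutes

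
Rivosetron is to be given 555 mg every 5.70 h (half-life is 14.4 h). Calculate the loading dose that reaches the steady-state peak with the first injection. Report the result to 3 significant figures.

2310 mg

k = ln 2 / 14.4 = 0.04814 h⁻¹
Accumulation ratio R = 1 / (1 − e^(−kτ)) = 1 / (1 − e^(−0.04814×5.70)) = 1 / (1 − 0.7601) = 4.168
Loading dose = maintenance dose × R = 555 × 4.168 ≈ 2310 mg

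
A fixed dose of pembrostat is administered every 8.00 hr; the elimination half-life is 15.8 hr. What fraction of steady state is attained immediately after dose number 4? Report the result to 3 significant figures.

0.754

k = ln 2 / 15.8 = 0.04387 hr⁻¹
f_n = 1 − e^(−nkτ) = 1 − e^(−4 × 0.04387 × 8.00) = 1 − e^(−1.404) = 1 − 0.2457 ≈ 0.754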